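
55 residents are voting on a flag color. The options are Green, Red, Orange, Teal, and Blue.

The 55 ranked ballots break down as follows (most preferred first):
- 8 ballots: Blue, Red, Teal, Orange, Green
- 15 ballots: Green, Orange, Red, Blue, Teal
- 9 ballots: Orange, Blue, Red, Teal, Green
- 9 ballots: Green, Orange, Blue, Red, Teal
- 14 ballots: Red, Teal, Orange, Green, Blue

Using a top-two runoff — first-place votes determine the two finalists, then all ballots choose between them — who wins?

Red

Round 1 first-place votes: Green 24, Red 14, Orange 9, Teal 0, Blue 8. Green and Red advance.
Runoff: Green is ranked above Red on 24 ballots, Red above Green on 31.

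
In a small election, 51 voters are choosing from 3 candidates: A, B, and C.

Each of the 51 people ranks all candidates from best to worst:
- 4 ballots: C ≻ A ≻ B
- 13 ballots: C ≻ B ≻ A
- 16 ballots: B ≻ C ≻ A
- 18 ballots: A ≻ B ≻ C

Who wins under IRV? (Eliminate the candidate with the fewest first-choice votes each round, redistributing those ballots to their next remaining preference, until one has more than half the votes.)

C

Round 1: A 18, B 16, C 17. B eliminated.
Round 2: A 18, C 33. C has a majority (≥26).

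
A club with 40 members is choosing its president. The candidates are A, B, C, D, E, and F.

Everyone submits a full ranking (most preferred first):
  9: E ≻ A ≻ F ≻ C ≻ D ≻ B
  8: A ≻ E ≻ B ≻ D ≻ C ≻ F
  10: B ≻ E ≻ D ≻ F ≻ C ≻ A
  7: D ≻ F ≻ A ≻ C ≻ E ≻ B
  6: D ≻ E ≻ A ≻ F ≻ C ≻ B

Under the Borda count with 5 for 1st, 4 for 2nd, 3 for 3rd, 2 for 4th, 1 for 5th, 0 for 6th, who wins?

A: 9×4 + 8×5 + 10×0 + 7×3 + 6×3 = 115
B: 9×0 + 8×3 + 10×5 + 7×0 + 6×0 = 74
C: 9×2 + 8×1 + 10×1 + 7×2 + 6×1 = 56
D: 9×1 + 8×2 + 10×3 + 7×5 + 6×5 = 120
E: 9×5 + 8×4 + 10×4 + 7×1 + 6×4 = 148
F: 9×3 + 8×0 + 10×2 + 7×4 + 6×2 = 87

E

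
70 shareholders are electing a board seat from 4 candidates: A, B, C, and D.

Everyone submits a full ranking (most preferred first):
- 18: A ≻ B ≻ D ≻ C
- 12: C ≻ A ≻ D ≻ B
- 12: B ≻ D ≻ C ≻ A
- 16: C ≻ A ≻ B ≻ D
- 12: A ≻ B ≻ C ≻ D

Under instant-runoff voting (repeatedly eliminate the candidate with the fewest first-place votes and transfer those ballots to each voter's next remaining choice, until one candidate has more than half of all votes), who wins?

Round 1: A 30, B 12, C 28, D 0. D eliminated.
Round 2: A 30, B 12, C 28. B eliminated.
Round 3: A 30, C 40. C has a majority (≥36).

C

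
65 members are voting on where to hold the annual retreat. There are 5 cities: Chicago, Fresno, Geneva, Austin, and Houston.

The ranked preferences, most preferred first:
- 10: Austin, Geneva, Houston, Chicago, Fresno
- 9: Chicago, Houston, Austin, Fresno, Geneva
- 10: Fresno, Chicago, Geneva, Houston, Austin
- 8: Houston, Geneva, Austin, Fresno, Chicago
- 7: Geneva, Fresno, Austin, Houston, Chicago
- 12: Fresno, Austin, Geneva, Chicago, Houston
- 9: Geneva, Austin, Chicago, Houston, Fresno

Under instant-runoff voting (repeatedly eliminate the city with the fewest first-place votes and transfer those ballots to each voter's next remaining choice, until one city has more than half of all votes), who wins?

Round 1: Chicago 9, Fresno 22, Geneva 16, Austin 10, Houston 8. Houston eliminated.
Round 2: Chicago 9, Fresno 22, Geneva 24, Austin 10. Chicago eliminated.
Round 3: Fresno 22, Geneva 24, Austin 19. Austin eliminated.
Round 4: Fresno 31, Geneva 34. Geneva has a majority (≥33).

Geneva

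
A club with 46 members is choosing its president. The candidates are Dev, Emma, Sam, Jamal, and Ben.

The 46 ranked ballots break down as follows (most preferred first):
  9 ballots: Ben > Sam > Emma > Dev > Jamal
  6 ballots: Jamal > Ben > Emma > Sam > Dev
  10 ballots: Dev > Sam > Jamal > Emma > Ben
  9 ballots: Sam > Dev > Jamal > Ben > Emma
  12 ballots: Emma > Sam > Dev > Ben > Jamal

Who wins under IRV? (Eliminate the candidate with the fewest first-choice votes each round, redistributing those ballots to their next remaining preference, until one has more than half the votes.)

Round 1: Dev 10, Emma 12, Sam 9, Jamal 6, Ben 9. Jamal eliminated.
Round 2: Dev 10, Emma 12, Sam 9, Ben 15. Sam eliminated.
Round 3: Dev 19, Emma 12, Ben 15. Emma eliminated.
Round 4: Dev 31, Ben 15. Dev has a majority (≥24).

Dev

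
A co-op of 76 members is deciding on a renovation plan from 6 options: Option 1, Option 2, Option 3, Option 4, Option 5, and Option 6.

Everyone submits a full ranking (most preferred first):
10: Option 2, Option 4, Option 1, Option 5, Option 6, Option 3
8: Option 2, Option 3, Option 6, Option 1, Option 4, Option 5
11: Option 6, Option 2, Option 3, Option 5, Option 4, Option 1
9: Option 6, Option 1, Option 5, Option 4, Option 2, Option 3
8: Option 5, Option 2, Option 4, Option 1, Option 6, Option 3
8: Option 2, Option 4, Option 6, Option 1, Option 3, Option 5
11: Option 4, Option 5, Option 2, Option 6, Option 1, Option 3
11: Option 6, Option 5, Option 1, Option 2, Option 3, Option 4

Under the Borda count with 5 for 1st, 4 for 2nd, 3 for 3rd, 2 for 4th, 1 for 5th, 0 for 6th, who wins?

Option 2

Option 1: 10×3 + 8×2 + 11×0 + 9×4 + 8×2 + 8×2 + 11×1 + 11×3 = 158
Option 2: 10×5 + 8×5 + 11×4 + 9×1 + 8×4 + 8×5 + 11×3 + 11×2 = 270
Option 3: 10×0 + 8×4 + 11×3 + 9×0 + 8×0 + 8×1 + 11×0 + 11×1 = 84
Option 4: 10×4 + 8×1 + 11×1 + 9×2 + 8×3 + 8×4 + 11×5 + 11×0 = 188
Option 5: 10×2 + 8×0 + 11×2 + 9×3 + 8×5 + 8×0 + 11×4 + 11×4 = 197
Option 6: 10×1 + 8×3 + 11×5 + 9×5 + 8×1 + 8×3 + 11×2 + 11×5 = 243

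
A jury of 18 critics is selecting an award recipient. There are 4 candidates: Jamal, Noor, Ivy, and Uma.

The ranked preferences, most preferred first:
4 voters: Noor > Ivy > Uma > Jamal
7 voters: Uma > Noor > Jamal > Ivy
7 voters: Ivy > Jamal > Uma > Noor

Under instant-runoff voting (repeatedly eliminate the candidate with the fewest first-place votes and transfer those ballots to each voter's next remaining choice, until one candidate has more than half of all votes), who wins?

Ivy

Round 1: Jamal 0, Noor 4, Ivy 7, Uma 7. Jamal eliminated.
Round 2: Noor 4, Ivy 7, Uma 7. Noor eliminated.
Round 3: Ivy 11, Uma 7. Ivy has a majority (≥10).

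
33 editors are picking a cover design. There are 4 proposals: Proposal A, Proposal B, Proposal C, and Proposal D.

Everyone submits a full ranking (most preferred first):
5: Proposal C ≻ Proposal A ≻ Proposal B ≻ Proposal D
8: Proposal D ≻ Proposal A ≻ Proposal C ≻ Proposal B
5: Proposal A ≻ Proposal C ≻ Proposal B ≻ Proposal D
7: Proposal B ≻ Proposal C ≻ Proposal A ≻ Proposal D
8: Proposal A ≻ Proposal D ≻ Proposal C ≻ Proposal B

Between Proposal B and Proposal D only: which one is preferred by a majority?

Proposal B

Proposal B is ranked above Proposal D on 17 ballots; Proposal D above Proposal B on 16.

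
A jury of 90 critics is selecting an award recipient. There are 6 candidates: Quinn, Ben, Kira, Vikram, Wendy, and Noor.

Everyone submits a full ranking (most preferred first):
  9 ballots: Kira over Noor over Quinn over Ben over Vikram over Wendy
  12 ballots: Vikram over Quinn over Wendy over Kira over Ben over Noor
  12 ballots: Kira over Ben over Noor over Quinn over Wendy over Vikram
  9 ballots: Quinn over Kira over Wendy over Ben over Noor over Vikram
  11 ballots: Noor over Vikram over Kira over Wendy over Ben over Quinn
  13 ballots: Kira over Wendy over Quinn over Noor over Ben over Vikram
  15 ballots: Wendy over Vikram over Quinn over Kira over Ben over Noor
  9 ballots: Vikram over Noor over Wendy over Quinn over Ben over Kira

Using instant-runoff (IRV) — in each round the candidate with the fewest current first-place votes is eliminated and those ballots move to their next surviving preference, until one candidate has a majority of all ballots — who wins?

Vikram

Round 1: Quinn 9, Ben 0, Kira 34, Vikram 21, Wendy 15, Noor 11. Ben eliminated.
Round 2: Quinn 9, Kira 34, Vikram 21, Wendy 15, Noor 11. Quinn eliminated.
Round 3: Kira 43, Vikram 21, Wendy 15, Noor 11. Noor eliminated.
Round 4: Kira 43, Vikram 32, Wendy 15. Wendy eliminated.
Round 5: Kira 43, Vikram 47. Vikram has a majority (≥46).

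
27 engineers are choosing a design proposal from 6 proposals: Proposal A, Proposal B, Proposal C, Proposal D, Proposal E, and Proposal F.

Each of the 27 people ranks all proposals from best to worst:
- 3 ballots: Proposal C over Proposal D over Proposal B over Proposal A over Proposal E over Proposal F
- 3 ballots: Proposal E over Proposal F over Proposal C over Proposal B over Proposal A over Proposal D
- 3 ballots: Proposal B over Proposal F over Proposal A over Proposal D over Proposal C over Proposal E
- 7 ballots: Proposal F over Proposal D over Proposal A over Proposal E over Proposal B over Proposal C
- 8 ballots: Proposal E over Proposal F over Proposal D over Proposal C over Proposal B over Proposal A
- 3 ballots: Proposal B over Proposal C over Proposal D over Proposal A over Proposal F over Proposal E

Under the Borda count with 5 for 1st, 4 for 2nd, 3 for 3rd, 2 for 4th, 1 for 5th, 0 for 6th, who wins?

Proposal F

Proposal A: 3×2 + 3×1 + 3×3 + 7×3 + 8×0 + 3×2 = 45
Proposal B: 3×3 + 3×2 + 3×5 + 7×1 + 8×1 + 3×5 = 60
Proposal C: 3×5 + 3×3 + 3×1 + 7×0 + 8×2 + 3×4 = 55
Proposal D: 3×4 + 3×0 + 3×2 + 7×4 + 8×3 + 3×3 = 79
Proposal E: 3×1 + 3×5 + 3×0 + 7×2 + 8×5 + 3×0 = 72
Proposal F: 3×0 + 3×4 + 3×4 + 7×5 + 8×4 + 3×1 = 94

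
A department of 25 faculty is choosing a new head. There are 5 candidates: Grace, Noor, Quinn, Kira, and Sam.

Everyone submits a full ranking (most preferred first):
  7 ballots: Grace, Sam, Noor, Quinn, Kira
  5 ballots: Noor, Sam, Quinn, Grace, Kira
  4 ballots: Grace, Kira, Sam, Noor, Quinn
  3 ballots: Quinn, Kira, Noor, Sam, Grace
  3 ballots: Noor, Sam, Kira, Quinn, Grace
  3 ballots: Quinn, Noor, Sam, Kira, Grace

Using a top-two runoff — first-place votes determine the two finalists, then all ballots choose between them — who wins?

Noor

Round 1 first-place votes: Grace 11, Noor 8, Quinn 6, Kira 0, Sam 0. Grace and Noor advance.
Runoff: Grace is ranked above Noor on 11 ballots, Noor above Grace on 14.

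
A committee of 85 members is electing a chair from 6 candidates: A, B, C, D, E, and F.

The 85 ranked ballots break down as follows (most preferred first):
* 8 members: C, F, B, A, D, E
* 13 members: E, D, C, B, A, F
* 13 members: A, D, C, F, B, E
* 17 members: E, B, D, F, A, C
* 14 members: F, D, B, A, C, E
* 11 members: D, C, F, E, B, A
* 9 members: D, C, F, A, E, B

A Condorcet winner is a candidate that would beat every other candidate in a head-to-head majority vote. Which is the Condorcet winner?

D vs A: 64–21
D vs B: 60–25
D vs C: 77–8
D vs E: 55–30
D vs F: 63–22
D beats every other candidate.

D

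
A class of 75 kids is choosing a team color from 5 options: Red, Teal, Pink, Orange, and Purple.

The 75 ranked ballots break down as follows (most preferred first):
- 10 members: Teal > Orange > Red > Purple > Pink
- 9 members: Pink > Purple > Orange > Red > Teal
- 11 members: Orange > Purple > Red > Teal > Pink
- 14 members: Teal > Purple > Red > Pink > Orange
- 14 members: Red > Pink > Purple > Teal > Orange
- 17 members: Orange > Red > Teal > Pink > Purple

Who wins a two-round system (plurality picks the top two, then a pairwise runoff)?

Round 1 first-place votes: Red 14, Teal 24, Pink 9, Orange 28, Purple 0. Orange and Teal advance.
Runoff: Orange is ranked above Teal on 37 ballots, Teal above Orange on 38.

Teal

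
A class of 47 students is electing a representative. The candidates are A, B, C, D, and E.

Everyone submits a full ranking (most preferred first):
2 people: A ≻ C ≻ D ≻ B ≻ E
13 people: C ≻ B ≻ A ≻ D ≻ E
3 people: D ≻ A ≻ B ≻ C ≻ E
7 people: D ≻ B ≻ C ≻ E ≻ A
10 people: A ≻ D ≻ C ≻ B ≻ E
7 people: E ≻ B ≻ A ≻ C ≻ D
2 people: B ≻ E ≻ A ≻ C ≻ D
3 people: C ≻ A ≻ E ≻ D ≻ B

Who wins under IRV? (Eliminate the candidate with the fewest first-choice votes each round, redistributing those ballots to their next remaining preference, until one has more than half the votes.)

Round 1: A 12, B 2, C 16, D 10, E 7. B eliminated.
Round 2: A 12, C 16, D 10, E 9. E eliminated.
Round 3: A 21, C 16, D 10. D eliminated.
Round 4: A 24, C 23. A has a majority (≥24).

A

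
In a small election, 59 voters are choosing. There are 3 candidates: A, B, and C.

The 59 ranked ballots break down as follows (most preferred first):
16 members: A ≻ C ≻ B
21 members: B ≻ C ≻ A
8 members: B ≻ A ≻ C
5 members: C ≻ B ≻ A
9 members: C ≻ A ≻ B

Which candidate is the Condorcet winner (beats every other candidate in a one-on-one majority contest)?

C vs A: 35–24
C vs B: 30–29
C beats every other candidate.

C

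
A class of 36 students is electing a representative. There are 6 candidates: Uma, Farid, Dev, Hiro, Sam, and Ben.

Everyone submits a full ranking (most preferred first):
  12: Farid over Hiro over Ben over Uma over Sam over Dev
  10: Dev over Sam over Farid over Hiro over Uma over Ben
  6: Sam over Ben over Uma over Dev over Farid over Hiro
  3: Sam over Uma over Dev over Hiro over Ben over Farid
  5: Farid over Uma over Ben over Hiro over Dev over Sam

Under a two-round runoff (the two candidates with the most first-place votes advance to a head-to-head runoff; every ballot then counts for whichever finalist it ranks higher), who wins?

Round 1 first-place votes: Uma 0, Farid 17, Dev 10, Hiro 0, Sam 9, Ben 0. Farid and Dev advance.
Runoff: Farid is ranked above Dev on 17 ballots, Dev above Farid on 19.

Dev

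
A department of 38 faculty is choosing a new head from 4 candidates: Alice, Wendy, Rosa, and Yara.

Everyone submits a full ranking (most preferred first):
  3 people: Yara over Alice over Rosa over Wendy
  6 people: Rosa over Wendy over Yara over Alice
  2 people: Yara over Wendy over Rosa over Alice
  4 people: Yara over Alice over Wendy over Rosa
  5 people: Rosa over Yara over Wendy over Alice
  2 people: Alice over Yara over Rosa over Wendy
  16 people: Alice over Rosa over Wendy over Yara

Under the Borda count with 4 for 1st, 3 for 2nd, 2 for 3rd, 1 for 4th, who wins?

Alice: 3×3 + 6×1 + 2×1 + 4×3 + 5×1 + 2×4 + 16×4 = 106
Wendy: 3×1 + 6×3 + 2×3 + 4×2 + 5×2 + 2×1 + 16×2 = 79
Rosa: 3×2 + 6×4 + 2×2 + 4×1 + 5×4 + 2×2 + 16×3 = 110
Yara: 3×4 + 6×2 + 2×4 + 4×4 + 5×3 + 2×3 + 16×1 = 85

Rosa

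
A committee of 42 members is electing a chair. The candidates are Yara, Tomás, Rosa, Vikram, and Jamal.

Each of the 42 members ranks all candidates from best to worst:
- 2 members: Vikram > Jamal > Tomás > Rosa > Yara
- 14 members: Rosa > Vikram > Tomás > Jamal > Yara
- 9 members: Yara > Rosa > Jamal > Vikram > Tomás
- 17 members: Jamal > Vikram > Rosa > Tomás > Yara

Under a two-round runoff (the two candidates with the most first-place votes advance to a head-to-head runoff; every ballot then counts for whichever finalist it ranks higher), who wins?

Rosa

Round 1 first-place votes: Yara 9, Tomás 0, Rosa 14, Vikram 2, Jamal 17. Jamal and Rosa advance.
Runoff: Jamal is ranked above Rosa on 19 ballots, Rosa above Jamal on 23.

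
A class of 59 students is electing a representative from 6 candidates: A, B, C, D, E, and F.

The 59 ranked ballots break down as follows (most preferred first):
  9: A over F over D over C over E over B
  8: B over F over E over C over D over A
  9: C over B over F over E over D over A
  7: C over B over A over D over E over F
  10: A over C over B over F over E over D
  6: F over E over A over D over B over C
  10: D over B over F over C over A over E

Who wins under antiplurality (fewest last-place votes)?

Last-place votes: A 17, B 9, C 6, D 10, E 10, F 7.

C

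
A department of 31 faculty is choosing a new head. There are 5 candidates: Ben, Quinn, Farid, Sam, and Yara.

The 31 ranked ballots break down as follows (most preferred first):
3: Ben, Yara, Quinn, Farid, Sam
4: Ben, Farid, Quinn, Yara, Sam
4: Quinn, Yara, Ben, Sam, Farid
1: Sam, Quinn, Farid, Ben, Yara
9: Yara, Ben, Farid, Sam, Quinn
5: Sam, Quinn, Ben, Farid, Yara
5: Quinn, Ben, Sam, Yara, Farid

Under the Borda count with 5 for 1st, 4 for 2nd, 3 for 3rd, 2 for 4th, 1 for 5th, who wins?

Ben: 3×5 + 4×5 + 4×3 + 1×2 + 9×4 + 5×3 + 5×4 = 120
Quinn: 3×3 + 4×3 + 4×5 + 1×4 + 9×1 + 5×4 + 5×5 = 99
Farid: 3×2 + 4×4 + 4×1 + 1×3 + 9×3 + 5×2 + 5×1 = 71
Sam: 3×1 + 4×1 + 4×2 + 1×5 + 9×2 + 5×5 + 5×3 = 78
Yara: 3×4 + 4×2 + 4×4 + 1×1 + 9×5 + 5×1 + 5×2 = 97

Ben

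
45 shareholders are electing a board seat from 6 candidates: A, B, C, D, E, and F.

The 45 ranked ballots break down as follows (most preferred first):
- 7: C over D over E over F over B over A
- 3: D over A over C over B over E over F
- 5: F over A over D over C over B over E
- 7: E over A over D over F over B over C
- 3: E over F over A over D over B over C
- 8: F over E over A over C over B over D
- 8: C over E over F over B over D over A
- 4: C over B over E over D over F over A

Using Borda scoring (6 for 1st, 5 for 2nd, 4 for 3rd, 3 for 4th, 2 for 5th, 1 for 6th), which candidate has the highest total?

A: 7×1 + 3×5 + 5×5 + 7×5 + 3×4 + 8×4 + 8×1 + 4×1 = 138
B: 7×2 + 3×3 + 5×2 + 7×2 + 3×2 + 8×2 + 8×3 + 4×5 = 113
C: 7×6 + 3×4 + 5×3 + 7×1 + 3×1 + 8×3 + 8×6 + 4×6 = 175
D: 7×5 + 3×6 + 5×4 + 7×4 + 3×3 + 8×1 + 8×2 + 4×3 = 146
E: 7×4 + 3×2 + 5×1 + 7×6 + 3×6 + 8×5 + 8×5 + 4×4 = 195
F: 7×3 + 3×1 + 5×6 + 7×3 + 3×5 + 8×6 + 8×4 + 4×2 = 178

E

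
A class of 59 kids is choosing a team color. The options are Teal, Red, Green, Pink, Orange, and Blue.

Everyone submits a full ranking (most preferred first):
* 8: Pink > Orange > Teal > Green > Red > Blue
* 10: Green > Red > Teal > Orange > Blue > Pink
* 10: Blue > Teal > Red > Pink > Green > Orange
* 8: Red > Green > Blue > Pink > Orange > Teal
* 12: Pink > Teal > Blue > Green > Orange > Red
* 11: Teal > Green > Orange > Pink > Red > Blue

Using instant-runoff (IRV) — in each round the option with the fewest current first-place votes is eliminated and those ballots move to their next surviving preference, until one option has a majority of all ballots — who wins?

Round 1: Teal 11, Red 8, Green 10, Pink 20, Orange 0, Blue 10. Orange eliminated.
Round 2: Teal 11, Red 8, Green 10, Pink 20, Blue 10. Red eliminated.
Round 3: Teal 11, Green 18, Pink 20, Blue 10. Blue eliminated.
Round 4: Teal 21, Green 18, Pink 20. Green eliminated.
Round 5: Teal 31, Pink 28. Teal has a majority (≥30).

Teal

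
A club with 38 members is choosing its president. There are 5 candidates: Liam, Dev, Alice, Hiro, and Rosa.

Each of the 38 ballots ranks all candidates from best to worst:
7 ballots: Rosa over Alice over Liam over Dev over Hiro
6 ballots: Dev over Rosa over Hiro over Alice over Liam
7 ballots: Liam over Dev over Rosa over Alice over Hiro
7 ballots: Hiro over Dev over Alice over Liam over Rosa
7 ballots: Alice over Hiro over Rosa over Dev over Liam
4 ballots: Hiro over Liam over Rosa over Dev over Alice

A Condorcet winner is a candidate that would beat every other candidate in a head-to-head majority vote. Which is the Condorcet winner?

Dev vs Liam: 20–18
Dev vs Alice: 24–14
Dev vs Hiro: 20–18
Dev vs Rosa: 20–18
Dev beats every other candidate.

Dev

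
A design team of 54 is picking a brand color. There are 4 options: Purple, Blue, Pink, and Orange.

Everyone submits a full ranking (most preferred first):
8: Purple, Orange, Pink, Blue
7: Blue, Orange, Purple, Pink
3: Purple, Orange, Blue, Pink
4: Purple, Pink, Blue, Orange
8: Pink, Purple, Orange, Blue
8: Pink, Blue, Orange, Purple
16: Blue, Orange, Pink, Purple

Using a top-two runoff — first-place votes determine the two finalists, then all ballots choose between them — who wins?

Pink

Round 1 first-place votes: Purple 15, Blue 23, Pink 16, Orange 0. Blue and Pink advance.
Runoff: Blue is ranked above Pink on 26 ballots, Pink above Blue on 28.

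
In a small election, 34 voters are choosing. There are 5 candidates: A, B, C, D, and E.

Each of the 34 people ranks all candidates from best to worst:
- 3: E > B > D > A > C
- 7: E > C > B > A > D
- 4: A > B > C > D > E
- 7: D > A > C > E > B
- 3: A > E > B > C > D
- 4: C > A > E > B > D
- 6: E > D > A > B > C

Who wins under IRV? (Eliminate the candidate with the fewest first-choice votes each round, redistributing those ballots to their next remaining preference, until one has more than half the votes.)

A

Round 1: A 7, B 0, C 4, D 7, E 16. B eliminated.
Round 2: A 7, C 4, D 7, E 16. C eliminated.
Round 3: A 11, D 7, E 16. D eliminated.
Round 4: A 18, E 16. A has a majority (≥18).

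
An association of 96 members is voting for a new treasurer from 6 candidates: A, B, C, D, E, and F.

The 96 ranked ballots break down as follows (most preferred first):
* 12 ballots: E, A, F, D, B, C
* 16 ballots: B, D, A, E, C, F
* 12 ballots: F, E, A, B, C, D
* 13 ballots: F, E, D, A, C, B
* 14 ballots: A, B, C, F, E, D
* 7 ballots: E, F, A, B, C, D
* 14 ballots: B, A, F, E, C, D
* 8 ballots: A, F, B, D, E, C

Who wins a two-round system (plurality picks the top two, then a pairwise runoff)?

F

Round 1 first-place votes: A 22, B 30, C 0, D 0, E 19, F 25. B and F advance.
Runoff: B is ranked above F on 44 ballots, F above B on 52.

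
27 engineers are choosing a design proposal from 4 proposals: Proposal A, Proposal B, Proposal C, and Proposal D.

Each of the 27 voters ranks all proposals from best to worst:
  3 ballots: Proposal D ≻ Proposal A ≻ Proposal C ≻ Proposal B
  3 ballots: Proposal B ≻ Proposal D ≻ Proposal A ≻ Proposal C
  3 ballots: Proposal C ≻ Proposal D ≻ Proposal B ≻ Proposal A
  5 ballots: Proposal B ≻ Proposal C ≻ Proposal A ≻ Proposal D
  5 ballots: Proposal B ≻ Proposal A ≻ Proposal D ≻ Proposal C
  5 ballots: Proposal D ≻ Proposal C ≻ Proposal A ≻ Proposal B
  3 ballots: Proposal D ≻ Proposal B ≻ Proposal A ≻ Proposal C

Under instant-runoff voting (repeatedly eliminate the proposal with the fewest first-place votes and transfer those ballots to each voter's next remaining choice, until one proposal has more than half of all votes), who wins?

Proposal D

Round 1: Proposal A 0, Proposal B 13, Proposal C 3, Proposal D 11. Proposal A eliminated.
Round 2: Proposal B 13, Proposal C 3, Proposal D 11. Proposal C eliminated.
Round 3: Proposal B 13, Proposal D 14. Proposal D has a majority (≥14).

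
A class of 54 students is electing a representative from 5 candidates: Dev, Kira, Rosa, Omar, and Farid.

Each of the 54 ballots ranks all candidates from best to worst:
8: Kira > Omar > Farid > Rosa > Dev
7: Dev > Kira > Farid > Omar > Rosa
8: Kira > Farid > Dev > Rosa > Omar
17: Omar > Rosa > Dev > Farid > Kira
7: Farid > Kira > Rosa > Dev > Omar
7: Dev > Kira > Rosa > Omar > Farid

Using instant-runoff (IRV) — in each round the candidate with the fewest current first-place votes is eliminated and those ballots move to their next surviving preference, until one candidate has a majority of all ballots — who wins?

Round 1: Dev 14, Kira 16, Rosa 0, Omar 17, Farid 7. Rosa eliminated.
Round 2: Dev 14, Kira 16, Omar 17, Farid 7. Farid eliminated.
Round 3: Dev 14, Kira 23, Omar 17. Dev eliminated.
Round 4: Kira 37, Omar 17. Kira has a majority (≥28).

Kira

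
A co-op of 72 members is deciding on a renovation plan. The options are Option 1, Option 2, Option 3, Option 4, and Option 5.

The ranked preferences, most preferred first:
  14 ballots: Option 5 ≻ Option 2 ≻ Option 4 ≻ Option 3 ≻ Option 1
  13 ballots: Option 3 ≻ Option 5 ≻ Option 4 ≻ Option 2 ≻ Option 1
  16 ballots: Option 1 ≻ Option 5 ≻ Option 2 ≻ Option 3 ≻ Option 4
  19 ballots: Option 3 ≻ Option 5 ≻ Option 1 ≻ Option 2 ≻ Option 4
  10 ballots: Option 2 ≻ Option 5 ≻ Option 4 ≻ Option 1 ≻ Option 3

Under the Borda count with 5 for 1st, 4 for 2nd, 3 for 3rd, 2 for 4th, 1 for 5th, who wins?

Option 1: 14×1 + 13×1 + 16×5 + 19×3 + 10×2 = 184
Option 2: 14×4 + 13×2 + 16×3 + 19×2 + 10×5 = 218
Option 3: 14×2 + 13×5 + 16×2 + 19×5 + 10×1 = 230
Option 4: 14×3 + 13×3 + 16×1 + 19×1 + 10×3 = 146
Option 5: 14×5 + 13×4 + 16×4 + 19×4 + 10×4 = 302

Option 5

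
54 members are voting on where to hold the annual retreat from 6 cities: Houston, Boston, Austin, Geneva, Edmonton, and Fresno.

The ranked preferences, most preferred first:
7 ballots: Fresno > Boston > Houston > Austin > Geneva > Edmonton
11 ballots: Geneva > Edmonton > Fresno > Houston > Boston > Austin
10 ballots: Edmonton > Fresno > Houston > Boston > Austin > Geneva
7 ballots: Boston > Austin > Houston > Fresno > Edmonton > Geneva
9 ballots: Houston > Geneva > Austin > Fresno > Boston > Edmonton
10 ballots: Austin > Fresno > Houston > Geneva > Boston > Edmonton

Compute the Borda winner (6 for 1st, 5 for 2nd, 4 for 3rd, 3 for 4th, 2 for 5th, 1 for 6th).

Houston: 7×4 + 11×3 + 10×4 + 7×4 + 9×6 + 10×4 = 223
Boston: 7×5 + 11×2 + 10×3 + 7×6 + 9×2 + 10×2 = 167
Austin: 7×3 + 11×1 + 10×2 + 7×5 + 9×4 + 10×6 = 183
Geneva: 7×2 + 11×6 + 10×1 + 7×1 + 9×5 + 10×3 = 172
Edmonton: 7×1 + 11×5 + 10×6 + 7×2 + 9×1 + 10×1 = 155
Fresno: 7×6 + 11×4 + 10×5 + 7×3 + 9×3 + 10×5 = 234

Fresno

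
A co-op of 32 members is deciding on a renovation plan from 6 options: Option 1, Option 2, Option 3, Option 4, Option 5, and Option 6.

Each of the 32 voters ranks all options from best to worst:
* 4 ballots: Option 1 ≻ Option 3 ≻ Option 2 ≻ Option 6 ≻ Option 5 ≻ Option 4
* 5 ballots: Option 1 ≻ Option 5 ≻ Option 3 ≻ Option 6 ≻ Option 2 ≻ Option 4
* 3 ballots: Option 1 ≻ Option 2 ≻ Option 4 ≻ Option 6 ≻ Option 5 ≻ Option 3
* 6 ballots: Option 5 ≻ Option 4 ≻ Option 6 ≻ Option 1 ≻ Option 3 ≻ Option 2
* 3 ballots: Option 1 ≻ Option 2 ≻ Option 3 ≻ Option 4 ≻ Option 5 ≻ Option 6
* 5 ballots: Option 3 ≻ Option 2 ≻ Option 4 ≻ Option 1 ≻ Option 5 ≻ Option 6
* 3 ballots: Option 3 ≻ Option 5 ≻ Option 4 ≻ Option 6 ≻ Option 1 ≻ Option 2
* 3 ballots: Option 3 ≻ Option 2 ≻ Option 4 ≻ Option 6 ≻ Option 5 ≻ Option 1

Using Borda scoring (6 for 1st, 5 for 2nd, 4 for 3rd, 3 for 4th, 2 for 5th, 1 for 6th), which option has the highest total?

Option 1: 4×6 + 5×6 + 3×6 + 6×3 + 3×6 + 5×3 + 3×2 + 3×1 = 132
Option 2: 4×4 + 5×2 + 3×5 + 6×1 + 3×5 + 5×5 + 3×1 + 3×5 = 105
Option 3: 4×5 + 5×4 + 3×1 + 6×2 + 3×4 + 5×6 + 3×6 + 3×6 = 133
Option 4: 4×1 + 5×1 + 3×4 + 6×5 + 3×3 + 5×4 + 3×4 + 3×4 = 104
Option 5: 4×2 + 5×5 + 3×2 + 6×6 + 3×2 + 5×2 + 3×5 + 3×2 = 112
Option 6: 4×3 + 5×3 + 3×3 + 6×4 + 3×1 + 5×1 + 3×3 + 3×3 = 86

Option 3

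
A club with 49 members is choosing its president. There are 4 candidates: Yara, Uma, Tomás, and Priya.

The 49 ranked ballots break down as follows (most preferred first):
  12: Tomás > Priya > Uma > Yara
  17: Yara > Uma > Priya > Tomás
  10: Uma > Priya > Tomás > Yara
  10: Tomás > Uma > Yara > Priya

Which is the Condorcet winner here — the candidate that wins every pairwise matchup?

Uma

Uma vs Yara: 32–17
Uma vs Tomás: 27–22
Uma vs Priya: 37–12
Uma beats every other candidate.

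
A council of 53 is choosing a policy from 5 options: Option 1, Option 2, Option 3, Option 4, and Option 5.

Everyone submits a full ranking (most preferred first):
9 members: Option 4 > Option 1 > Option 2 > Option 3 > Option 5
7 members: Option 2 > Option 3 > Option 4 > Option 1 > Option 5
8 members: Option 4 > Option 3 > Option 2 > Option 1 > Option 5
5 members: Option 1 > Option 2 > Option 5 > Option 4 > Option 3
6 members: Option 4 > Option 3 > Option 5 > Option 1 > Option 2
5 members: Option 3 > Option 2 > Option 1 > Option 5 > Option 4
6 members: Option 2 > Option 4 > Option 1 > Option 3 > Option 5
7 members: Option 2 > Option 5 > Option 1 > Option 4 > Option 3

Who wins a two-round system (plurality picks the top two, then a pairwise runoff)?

Round 1 first-place votes: Option 1 5, Option 2 20, Option 3 5, Option 4 23, Option 5 0. Option 4 and Option 2 advance.
Runoff: Option 4 is ranked above Option 2 on 23 ballots, Option 2 above Option 4 on 30.

Option 2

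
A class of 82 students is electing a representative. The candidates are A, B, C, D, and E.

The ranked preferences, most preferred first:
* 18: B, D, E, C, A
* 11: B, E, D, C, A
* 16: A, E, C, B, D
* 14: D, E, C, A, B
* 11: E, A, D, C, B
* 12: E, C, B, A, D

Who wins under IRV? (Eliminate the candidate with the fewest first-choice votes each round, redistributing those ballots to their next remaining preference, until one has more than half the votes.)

E

Round 1: A 16, B 29, C 0, D 14, E 23. C eliminated.
Round 2: A 16, B 29, D 14, E 23. D eliminated.
Round 3: A 16, B 29, E 37. A eliminated.
Round 4: B 29, E 53. E has a majority (≥42).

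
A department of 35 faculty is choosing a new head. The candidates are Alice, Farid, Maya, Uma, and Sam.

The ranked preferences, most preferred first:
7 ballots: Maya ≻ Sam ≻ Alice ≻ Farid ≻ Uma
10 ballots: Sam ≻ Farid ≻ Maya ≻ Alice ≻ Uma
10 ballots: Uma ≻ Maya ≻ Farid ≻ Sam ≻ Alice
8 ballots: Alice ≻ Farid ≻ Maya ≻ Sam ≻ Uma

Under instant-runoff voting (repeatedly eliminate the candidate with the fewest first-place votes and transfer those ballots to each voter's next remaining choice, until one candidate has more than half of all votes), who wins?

Sam

Round 1: Alice 8, Farid 0, Maya 7, Uma 10, Sam 10. Farid eliminated.
Round 2: Alice 8, Maya 7, Uma 10, Sam 10. Maya eliminated.
Round 3: Alice 8, Uma 10, Sam 17. Alice eliminated.
Round 4: Uma 10, Sam 25. Sam has a majority (≥18).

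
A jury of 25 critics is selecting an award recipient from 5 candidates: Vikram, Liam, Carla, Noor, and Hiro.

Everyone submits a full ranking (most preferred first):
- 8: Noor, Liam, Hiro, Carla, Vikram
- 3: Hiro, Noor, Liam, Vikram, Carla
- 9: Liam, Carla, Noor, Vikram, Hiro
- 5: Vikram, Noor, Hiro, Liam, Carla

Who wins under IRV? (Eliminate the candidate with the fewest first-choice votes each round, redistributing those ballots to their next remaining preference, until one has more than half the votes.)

Round 1: Vikram 5, Liam 9, Carla 0, Noor 8, Hiro 3. Carla eliminated.
Round 2: Vikram 5, Liam 9, Noor 8, Hiro 3. Hiro eliminated.
Round 3: Vikram 5, Liam 9, Noor 11. Vikram eliminated.
Round 4: Liam 9, Noor 16. Noor has a majority (≥13).

Noor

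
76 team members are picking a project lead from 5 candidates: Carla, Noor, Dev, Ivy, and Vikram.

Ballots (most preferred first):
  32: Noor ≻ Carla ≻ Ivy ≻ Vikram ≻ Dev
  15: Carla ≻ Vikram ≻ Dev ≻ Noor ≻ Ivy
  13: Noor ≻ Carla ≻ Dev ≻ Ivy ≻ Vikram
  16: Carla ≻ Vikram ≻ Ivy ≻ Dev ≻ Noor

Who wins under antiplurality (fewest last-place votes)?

Last-place votes: Carla 0, Noor 16, Dev 32, Ivy 15, Vikram 13.

Carla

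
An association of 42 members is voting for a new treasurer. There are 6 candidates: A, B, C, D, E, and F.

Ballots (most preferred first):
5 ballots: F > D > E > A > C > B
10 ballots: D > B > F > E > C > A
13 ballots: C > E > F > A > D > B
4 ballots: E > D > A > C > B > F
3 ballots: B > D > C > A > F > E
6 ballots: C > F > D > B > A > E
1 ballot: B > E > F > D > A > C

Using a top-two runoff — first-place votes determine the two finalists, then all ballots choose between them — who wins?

Round 1 first-place votes: A 0, B 4, C 19, D 10, E 4, F 5. C and D advance.
Runoff: C is ranked above D on 19 ballots, D above C on 23.

D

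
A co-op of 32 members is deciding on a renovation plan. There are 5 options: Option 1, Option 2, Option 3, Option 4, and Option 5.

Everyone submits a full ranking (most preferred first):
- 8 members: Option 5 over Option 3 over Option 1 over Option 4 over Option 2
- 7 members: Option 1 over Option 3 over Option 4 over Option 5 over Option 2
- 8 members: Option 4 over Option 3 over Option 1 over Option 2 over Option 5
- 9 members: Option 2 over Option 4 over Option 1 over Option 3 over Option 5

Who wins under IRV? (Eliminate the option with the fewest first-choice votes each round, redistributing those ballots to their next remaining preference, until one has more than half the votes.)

Round 1: Option 1 7, Option 2 9, Option 3 0, Option 4 8, Option 5 8. Option 3 eliminated.
Round 2: Option 1 7, Option 2 9, Option 4 8, Option 5 8. Option 1 eliminated.
Round 3: Option 2 9, Option 4 15, Option 5 8. Option 5 eliminated.
Round 4: Option 2 9, Option 4 23. Option 4 has a majority (≥17).

Option 4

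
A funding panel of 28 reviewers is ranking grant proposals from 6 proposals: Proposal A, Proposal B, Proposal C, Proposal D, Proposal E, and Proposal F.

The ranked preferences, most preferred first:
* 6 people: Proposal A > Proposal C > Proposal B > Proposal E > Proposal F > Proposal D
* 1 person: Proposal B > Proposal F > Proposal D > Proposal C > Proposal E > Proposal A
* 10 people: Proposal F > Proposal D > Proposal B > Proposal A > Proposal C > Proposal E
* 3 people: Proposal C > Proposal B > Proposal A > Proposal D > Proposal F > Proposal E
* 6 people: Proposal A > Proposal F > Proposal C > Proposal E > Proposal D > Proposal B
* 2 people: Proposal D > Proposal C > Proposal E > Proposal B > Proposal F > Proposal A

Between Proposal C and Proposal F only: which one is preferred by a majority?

Proposal C is ranked above Proposal F on 11 ballots; Proposal F above Proposal C on 17.

Proposal F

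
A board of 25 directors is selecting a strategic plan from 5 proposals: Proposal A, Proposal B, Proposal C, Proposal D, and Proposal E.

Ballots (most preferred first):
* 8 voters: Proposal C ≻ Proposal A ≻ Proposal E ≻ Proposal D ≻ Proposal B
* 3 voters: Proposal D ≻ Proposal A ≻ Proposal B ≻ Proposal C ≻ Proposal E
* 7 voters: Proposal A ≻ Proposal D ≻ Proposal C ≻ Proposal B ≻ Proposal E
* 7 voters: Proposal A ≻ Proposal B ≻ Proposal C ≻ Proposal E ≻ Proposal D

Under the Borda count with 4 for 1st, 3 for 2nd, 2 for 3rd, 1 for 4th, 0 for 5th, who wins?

Proposal A: 8×3 + 3×3 + 7×4 + 7×4 = 89
Proposal B: 8×0 + 3×2 + 7×1 + 7×3 = 34
Proposal C: 8×4 + 3×1 + 7×2 + 7×2 = 63
Proposal D: 8×1 + 3×4 + 7×3 + 7×0 = 41
Proposal E: 8×2 + 3×0 + 7×0 + 7×1 = 23

Proposal A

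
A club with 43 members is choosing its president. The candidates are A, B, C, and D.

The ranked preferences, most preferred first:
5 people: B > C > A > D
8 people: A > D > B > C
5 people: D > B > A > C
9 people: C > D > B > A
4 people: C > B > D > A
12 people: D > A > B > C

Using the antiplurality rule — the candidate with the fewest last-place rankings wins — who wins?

B

Last-place votes: A 13, B 0, C 25, D 5.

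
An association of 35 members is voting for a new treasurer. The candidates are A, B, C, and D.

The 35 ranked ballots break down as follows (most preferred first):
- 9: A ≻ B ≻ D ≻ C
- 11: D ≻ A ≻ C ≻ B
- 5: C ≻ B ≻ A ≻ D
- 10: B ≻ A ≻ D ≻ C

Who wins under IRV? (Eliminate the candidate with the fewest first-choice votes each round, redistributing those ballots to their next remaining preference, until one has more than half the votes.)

B

Round 1: A 9, B 10, C 5, D 11. C eliminated.
Round 2: A 9, B 15, D 11. A eliminated.
Round 3: B 24, D 11. B has a majority (≥18).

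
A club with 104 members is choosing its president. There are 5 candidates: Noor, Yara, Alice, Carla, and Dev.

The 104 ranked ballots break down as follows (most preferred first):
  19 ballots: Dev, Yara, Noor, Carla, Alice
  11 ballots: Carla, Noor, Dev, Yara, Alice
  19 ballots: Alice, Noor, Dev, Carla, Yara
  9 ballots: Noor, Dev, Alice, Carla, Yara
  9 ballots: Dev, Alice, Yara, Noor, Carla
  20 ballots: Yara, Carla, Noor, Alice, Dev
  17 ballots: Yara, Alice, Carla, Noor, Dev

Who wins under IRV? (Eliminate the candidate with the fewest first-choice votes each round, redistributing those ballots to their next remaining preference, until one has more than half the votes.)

Round 1: Noor 9, Yara 37, Alice 19, Carla 11, Dev 28. Noor eliminated.
Round 2: Yara 37, Alice 19, Carla 11, Dev 37. Carla eliminated.
Round 3: Yara 37, Alice 19, Dev 48. Alice eliminated.
Round 4: Yara 37, Dev 67. Dev has a majority (≥53).

Dev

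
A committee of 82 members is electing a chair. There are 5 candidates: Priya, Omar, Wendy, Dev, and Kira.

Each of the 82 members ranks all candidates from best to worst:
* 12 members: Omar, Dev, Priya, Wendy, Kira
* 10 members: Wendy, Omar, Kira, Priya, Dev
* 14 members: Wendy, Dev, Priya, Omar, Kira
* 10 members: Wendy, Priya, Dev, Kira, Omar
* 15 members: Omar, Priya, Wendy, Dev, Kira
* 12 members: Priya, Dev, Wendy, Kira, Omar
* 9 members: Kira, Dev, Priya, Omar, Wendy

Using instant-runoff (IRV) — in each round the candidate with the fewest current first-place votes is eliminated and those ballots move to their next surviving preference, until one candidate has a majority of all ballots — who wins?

Wendy

Round 1: Priya 12, Omar 27, Wendy 34, Dev 0, Kira 9. Dev eliminated.
Round 2: Priya 12, Omar 27, Wendy 34, Kira 9. Kira eliminated.
Round 3: Priya 21, Omar 27, Wendy 34. Priya eliminated.
Round 4: Omar 36, Wendy 46. Wendy has a majority (≥42).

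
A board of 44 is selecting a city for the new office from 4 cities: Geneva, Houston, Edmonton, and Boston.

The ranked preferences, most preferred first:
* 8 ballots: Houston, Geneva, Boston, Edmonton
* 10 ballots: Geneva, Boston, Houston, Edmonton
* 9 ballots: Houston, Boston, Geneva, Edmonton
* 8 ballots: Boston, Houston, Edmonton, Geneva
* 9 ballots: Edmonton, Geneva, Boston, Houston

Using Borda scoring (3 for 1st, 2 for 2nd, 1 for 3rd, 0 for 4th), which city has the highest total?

Boston

Geneva: 8×2 + 10×3 + 9×1 + 8×0 + 9×2 = 73
Houston: 8×3 + 10×1 + 9×3 + 8×2 + 9×0 = 77
Edmonton: 8×0 + 10×0 + 9×0 + 8×1 + 9×3 = 35
Boston: 8×1 + 10×2 + 9×2 + 8×3 + 9×1 = 79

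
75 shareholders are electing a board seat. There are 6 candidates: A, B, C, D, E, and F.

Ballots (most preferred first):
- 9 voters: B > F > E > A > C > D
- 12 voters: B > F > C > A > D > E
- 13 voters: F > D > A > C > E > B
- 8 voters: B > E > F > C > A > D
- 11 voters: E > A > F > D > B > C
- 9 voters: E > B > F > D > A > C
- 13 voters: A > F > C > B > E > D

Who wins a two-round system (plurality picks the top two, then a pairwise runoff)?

Round 1 first-place votes: A 13, B 29, C 0, D 0, E 20, F 13. B and E advance.
Runoff: B is ranked above E on 42 ballots, E above B on 33.

B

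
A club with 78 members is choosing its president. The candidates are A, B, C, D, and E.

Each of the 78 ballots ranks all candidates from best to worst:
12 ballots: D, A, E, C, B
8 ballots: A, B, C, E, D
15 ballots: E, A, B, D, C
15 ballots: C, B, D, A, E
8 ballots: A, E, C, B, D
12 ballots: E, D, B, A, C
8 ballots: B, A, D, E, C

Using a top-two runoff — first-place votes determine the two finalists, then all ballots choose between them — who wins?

A

Round 1 first-place votes: A 16, B 8, C 15, D 12, E 27. E and A advance.
Runoff: E is ranked above A on 27 ballots, A above E on 51.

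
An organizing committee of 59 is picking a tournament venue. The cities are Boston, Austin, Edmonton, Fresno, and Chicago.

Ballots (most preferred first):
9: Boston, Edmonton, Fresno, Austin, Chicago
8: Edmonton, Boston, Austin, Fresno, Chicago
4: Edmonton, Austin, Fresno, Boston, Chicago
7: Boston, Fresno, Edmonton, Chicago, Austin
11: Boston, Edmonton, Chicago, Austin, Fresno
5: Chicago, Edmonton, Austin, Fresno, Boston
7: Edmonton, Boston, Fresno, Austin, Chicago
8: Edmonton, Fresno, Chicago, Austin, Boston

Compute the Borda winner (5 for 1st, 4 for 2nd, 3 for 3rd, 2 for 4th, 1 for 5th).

Boston: 9×5 + 8×4 + 4×2 + 7×5 + 11×5 + 5×1 + 7×4 + 8×1 = 216
Austin: 9×2 + 8×3 + 4×4 + 7×1 + 11×2 + 5×3 + 7×2 + 8×2 = 132
Edmonton: 9×4 + 8×5 + 4×5 + 7×3 + 11×4 + 5×4 + 7×5 + 8×5 = 256
Fresno: 9×3 + 8×2 + 4×3 + 7×4 + 11×1 + 5×2 + 7×3 + 8×4 = 157
Chicago: 9×1 + 8×1 + 4×1 + 7×2 + 11×3 + 5×5 + 7×1 + 8×3 = 124

Edmonton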